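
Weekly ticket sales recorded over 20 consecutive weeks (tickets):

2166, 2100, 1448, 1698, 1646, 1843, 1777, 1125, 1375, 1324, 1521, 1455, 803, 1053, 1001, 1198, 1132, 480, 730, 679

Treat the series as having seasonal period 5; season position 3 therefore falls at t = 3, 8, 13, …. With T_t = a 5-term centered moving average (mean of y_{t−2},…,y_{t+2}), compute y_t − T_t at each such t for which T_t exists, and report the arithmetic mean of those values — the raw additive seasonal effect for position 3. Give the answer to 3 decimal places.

-363.700

Season position 3 occurs at t = 3, 8, 13, 18 (where T_t is defined).
t=3: T_3 = 1811.60000; y_3 − T_3 = 1448 − 1811.60000 = -363.60000
t=8: T_8 = 1488.80000; y_8 − T_8 = 1125 − 1488.80000 = -363.80000
t=13: T_13 = 1166.60000; y_13 − T_13 = 803 − 1166.60000 = -363.60000
t=18: T_18 = 843.80000; y_18 − T_18 = 480 − 843.80000 = -363.80000
Mean deviation: (-363.60000 + -363.80000 + -363.60000 + -363.80000) / 4 = -363.700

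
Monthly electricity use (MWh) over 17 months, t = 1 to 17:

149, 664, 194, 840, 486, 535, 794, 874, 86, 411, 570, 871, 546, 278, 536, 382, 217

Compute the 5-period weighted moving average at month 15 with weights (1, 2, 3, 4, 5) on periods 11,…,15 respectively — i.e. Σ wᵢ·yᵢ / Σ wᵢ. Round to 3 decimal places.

516.133

Weighted sum: 1·570 + 2·871 + 3·546 + 4·278 + 5·536 = 570 + 1742 + 1638 + 1112 + 2680 = 7742
Weight total: 1 + 2 + 3 + 4 + 5 = 15
WMA = 7742 / 15 = 516.133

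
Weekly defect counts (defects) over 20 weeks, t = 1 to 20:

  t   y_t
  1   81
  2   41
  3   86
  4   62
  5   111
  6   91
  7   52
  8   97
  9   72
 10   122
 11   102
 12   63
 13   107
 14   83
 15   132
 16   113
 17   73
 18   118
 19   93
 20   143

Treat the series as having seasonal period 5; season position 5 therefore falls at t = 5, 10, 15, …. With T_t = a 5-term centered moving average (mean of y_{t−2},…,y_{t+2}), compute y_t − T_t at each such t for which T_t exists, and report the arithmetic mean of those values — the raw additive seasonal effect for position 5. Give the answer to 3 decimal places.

30.600

Season position 5 occurs at t = 5, 10, 15 (where T_t is defined).
t=5: T_5 = 80.40000; y_5 − T_5 = 111 − 80.40000 = 30.60000
t=10: T_10 = 91.20000; y_10 − T_10 = 122 − 91.20000 = 30.80000
t=15: T_15 = 101.60000; y_15 − T_15 = 132 − 101.60000 = 30.40000
Mean deviation: (30.60000 + 30.80000 + 30.40000) / 3 = 30.600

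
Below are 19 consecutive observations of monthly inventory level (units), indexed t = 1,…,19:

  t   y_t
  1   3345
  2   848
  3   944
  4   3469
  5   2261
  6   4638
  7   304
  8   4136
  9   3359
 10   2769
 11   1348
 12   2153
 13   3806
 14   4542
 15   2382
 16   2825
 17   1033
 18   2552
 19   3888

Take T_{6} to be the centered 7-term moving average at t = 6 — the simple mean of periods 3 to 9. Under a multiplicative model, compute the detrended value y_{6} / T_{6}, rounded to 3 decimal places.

1.699

Trend T_6 = (944 + 3469 + 2261 + 4638 + 304 + 4136 + 3359) / 7 = 19111/7 = 2730.14286
Ratio to trend: 4638 / 2730.14286 = 1.699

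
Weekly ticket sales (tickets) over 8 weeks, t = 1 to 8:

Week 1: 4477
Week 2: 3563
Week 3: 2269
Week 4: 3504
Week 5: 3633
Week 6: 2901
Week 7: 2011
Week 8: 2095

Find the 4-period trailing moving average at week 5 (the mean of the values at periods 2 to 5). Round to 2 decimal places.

3242.25

Sum of periods 2–5: 3563 + 2269 + 3504 + 3633 = 12969
Divide by 4: 12969 / 4 = 3242.25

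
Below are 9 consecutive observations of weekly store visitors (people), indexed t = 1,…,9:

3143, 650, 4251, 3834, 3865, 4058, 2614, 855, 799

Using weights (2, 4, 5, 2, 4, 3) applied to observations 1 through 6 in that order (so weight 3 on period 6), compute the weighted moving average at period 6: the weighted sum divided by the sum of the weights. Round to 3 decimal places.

3272.150

Weighted sum: 2·3143 + 4·650 + 5·4251 + 2·3834 + 4·3865 + 3·4058 = 6286 + 2600 + 21255 + 7668 + 15460 + 12174 = 65443
Weight total: 2 + 4 + 5 + 2 + 4 + 3 = 20
WMA = 65443 / 20 = 3272.150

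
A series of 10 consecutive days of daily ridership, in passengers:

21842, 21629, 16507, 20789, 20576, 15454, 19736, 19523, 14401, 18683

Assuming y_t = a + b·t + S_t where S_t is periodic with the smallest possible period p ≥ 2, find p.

First differences y_{t+1} − y_t: -213, -5122, 4282, -213, -5122, 4282, -213, -5122, …
The difference pattern repeats every 3 terms and not for any smaller step, so p = 3.

3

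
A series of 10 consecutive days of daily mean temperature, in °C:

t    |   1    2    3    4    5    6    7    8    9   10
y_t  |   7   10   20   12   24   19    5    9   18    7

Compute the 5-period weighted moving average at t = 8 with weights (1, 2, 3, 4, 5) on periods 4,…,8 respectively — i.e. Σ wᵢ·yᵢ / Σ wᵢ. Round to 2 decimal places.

Weighted sum: 1·12 + 2·24 + 3·19 + 4·5 + 5·9 = 12 + 48 + 57 + 20 + 45 = 182
Weight total: 1 + 2 + 3 + 4 + 5 = 15
WMA = 182 / 15 = 12.13

12.13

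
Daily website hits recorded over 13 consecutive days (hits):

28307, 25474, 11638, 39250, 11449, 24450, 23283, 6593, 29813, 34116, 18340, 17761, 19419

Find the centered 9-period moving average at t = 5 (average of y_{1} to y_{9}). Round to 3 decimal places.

Sum of periods 1–9: 28307 + 25474 + 11638 + 39250 + 11449 + 24450 + 23283 + 6593 + 29813 = 200257
Divide by 9: 200257 / 9 = 22250.778

22250.778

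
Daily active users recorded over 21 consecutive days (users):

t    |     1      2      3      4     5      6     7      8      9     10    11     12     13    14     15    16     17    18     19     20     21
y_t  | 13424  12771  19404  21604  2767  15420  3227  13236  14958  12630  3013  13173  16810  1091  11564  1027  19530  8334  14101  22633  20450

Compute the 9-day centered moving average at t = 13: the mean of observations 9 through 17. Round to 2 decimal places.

Sum of periods 9–17: 14958 + 12630 + 3013 + 13173 + 16810 + 1091 + 11564 + 1027 + 19530 = 93796
Divide by 9: 93796 / 9 = 10421.78

10421.78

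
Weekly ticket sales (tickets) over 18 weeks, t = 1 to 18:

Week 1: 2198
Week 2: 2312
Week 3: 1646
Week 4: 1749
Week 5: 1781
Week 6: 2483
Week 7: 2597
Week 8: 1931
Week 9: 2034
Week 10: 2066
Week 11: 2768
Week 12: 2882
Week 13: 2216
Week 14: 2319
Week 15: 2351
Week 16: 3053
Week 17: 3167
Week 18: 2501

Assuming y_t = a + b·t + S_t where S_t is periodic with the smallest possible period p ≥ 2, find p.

5

First differences y_{t+1} − y_t: 114, -666, 103, 32, 702, 114, -666, 103, 32, 702, 114, -666, …
The difference pattern repeats every 5 terms and not for any smaller step, so p = 5.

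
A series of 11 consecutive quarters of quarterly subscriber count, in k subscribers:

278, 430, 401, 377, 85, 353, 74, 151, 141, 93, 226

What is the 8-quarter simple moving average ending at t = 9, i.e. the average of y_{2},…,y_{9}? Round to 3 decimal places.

251.500

Sum of periods 2–9: 430 + 401 + 377 + 85 + 353 + 74 + 151 + 141 = 2012
Divide by 8: 2012 / 8 = 251.500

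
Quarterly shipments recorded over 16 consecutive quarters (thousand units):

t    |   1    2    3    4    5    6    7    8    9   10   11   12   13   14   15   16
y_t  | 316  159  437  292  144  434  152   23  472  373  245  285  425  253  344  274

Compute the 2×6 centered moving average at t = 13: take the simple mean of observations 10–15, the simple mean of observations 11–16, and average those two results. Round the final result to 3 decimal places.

Sum over 10–15: 373 + 245 + 285 + 425 + 253 + 344 = 1925
Sum over 11–16: 245 + 285 + 425 + 253 + 344 + 274 = 1826
CMA at t=13 = (1925 + 1826) / (2·6) = 3751 / 12 = 312.583

312.583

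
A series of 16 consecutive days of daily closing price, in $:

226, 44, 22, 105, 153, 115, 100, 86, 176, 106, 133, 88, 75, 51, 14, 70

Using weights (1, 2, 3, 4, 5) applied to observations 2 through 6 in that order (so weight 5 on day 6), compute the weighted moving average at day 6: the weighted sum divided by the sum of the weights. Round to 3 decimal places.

106.000

Weighted sum: 1·44 + 2·22 + 3·105 + 4·153 + 5·115 = 44 + 44 + 315 + 612 + 575 = 1590
Weight total: 1 + 2 + 3 + 4 + 5 = 15
WMA = 1590 / 15 = 106.000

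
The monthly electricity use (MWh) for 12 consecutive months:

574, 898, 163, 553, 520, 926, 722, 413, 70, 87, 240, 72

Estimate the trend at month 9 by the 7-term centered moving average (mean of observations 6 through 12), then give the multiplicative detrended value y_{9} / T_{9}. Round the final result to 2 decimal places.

Trend T_9 = (926 + 722 + 413 + 70 + 87 + 240 + 72) / 7 = 2530/7 = 361.4286
Ratio to trend: 70 / 361.4286 = 0.19

0.19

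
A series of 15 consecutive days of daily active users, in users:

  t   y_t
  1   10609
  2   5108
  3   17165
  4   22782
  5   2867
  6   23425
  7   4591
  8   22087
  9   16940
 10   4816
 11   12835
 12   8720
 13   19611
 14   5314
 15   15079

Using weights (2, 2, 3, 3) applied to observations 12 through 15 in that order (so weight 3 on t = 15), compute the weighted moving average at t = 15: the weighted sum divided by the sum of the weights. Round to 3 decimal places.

Weighted sum: 2·8720 + 2·19611 + 3·5314 + 3·15079 = 17440 + 39222 + 15942 + 45237 = 117841
Weight total: 2 + 2 + 3 + 3 = 10
WMA = 117841 / 10 = 11784.100

11784.100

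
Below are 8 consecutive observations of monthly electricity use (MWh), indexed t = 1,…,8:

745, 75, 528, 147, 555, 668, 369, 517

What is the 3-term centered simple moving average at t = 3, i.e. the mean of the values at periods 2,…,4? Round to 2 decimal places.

Sum of periods 2–4: 75 + 528 + 147 = 750
Divide by 3: 750 / 3 = 250.00

250.00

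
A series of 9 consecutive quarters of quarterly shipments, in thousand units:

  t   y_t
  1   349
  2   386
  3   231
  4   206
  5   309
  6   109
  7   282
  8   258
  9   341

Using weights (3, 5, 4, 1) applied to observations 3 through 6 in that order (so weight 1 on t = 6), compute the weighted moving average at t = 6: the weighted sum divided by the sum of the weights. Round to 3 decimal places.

Weighted sum: 3·231 + 5·206 + 4·309 + 1·109 = 693 + 1030 + 1236 + 109 = 3068
Weight total: 3 + 5 + 4 + 1 = 13
WMA = 3068 / 13 = 236.000

236.000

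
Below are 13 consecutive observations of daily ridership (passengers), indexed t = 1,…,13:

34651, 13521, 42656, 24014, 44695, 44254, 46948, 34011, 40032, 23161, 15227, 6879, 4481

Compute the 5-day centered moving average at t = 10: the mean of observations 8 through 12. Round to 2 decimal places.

23862.00

Sum of periods 8–12: 34011 + 40032 + 23161 + 15227 + 6879 = 119310
Divide by 5: 119310 / 5 = 23862.00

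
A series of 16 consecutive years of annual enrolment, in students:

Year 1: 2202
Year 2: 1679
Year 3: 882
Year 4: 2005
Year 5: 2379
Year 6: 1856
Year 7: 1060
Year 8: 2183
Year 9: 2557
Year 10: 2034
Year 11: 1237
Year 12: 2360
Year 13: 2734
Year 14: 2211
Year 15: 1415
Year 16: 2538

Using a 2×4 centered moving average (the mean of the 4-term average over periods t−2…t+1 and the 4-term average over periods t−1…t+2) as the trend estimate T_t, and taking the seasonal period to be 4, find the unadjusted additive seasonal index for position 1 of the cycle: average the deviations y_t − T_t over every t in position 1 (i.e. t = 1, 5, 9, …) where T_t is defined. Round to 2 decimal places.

Season position 1 occurs at t = 5, 9, 13 (where T_t is defined).
t=5: T_5 = 1802.7500; y_5 − T_5 = 2379 − 1802.7500 = 576.2500
t=9: T_9 = 1980.6250; y_9 − T_9 = 2557 − 1980.6250 = 576.3750
t=13: T_13 = 2157.7500; y_13 − T_13 = 2734 − 2157.7500 = 576.2500
Mean deviation: (576.2500 + 576.3750 + 576.2500) / 3 = 576.29

576.29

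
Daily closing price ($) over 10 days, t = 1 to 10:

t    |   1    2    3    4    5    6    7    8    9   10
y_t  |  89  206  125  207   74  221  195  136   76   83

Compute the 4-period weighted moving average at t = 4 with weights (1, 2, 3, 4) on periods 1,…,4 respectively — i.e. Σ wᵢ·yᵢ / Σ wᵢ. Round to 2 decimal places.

170.40

Weighted sum: 1·89 + 2·206 + 3·125 + 4·207 = 89 + 412 + 375 + 828 = 1704
Weight total: 1 + 2 + 3 + 4 = 10
WMA = 1704 / 10 = 170.40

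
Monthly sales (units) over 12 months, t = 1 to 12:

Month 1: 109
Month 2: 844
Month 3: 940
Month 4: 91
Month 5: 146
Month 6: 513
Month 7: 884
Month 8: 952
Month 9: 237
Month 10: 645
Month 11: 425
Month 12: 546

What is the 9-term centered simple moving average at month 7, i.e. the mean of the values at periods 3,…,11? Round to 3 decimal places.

537.000

Sum of periods 3–11: 940 + 91 + 146 + 513 + 884 + 952 + 237 + 645 + 425 = 4833
Divide by 9: 4833 / 9 = 537.000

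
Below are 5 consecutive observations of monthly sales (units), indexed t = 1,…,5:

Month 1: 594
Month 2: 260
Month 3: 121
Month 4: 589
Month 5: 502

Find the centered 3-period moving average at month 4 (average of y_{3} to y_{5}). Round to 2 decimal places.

404.00

Sum of periods 3–5: 121 + 589 + 502 = 1212
Divide by 3: 1212 / 3 = 404.00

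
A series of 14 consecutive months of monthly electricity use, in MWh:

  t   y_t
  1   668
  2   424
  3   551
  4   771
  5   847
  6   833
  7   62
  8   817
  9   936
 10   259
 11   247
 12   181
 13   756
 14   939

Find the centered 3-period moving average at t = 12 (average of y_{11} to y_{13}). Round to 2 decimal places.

Sum of periods 11–13: 247 + 181 + 756 = 1184
Divide by 3: 1184 / 3 = 394.67

394.67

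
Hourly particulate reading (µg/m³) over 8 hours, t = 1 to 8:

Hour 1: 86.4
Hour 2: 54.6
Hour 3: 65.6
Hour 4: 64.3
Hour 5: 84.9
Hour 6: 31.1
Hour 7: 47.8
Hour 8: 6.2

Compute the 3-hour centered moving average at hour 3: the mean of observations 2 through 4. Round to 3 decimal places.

Sum of periods 2–4: 54.6 + 65.6 + 64.3 = 184.5
Divide by 3: 184.5 / 3 = 61.500

61.500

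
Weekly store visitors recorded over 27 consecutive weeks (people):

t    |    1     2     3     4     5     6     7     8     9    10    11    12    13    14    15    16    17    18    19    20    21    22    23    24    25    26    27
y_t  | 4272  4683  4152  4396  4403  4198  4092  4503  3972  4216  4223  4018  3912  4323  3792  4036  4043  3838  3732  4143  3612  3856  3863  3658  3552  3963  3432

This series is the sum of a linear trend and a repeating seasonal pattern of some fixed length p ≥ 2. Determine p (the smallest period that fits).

6

First differences y_{t+1} − y_t: 411, -531, 244, 7, -205, -106, 411, -531, 244, 7, -205, -106, 411, -531, …
The difference pattern repeats every 6 terms and not for any smaller step, so p = 6.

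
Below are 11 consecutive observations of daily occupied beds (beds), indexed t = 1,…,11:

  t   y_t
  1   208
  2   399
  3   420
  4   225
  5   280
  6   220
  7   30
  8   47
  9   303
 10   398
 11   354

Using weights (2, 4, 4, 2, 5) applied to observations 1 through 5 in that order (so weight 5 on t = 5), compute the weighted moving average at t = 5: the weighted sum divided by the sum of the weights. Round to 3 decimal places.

Weighted sum: 2·208 + 4·399 + 4·420 + 2·225 + 5·280 = 416 + 1596 + 1680 + 450 + 1400 = 5542
Weight total: 2 + 4 + 4 + 2 + 5 = 17
WMA = 5542 / 17 = 326.000

326.000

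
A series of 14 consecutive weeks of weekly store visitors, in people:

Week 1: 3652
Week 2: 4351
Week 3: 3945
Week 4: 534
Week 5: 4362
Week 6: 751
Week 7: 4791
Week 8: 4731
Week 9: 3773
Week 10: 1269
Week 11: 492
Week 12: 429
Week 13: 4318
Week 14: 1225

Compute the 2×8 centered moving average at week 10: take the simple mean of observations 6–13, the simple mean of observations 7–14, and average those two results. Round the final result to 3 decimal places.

Sum over 6–13: 751 + 4791 + 4731 + 3773 + 1269 + 492 + 429 + 4318 = 20554
Sum over 7–14: 4791 + 4731 + 3773 + 1269 + 492 + 429 + 4318 + 1225 = 21028
CMA at t=10 = (20554 + 21028) / (2·8) = 41582 / 16 = 2598.875

2598.875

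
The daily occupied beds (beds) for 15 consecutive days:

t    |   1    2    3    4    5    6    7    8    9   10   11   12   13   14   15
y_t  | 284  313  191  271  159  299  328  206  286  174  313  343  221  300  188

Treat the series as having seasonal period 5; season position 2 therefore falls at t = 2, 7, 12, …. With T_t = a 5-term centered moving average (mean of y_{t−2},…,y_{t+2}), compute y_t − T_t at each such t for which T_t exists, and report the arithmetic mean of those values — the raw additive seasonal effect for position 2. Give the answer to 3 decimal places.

Season position 2 occurs at t = 7, 12 (where T_t is defined).
t=7: T_7 = 255.60000; y_7 − T_7 = 328 − 255.60000 = 72.40000
t=12: T_12 = 270.20000; y_12 − T_12 = 343 − 270.20000 = 72.80000
Mean deviation: (72.40000 + 72.80000) / 2 = 72.600

72.600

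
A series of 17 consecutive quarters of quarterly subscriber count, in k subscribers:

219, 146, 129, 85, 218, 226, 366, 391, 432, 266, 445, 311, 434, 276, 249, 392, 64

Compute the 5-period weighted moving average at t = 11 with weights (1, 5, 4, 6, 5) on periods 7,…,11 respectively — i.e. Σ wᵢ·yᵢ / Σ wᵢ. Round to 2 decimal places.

374.76

Weighted sum: 1·366 + 5·391 + 4·432 + 6·266 + 5·445 = 366 + 1955 + 1728 + 1596 + 2225 = 7870
Weight total: 1 + 5 + 4 + 6 + 5 = 21
WMA = 7870 / 21 = 374.76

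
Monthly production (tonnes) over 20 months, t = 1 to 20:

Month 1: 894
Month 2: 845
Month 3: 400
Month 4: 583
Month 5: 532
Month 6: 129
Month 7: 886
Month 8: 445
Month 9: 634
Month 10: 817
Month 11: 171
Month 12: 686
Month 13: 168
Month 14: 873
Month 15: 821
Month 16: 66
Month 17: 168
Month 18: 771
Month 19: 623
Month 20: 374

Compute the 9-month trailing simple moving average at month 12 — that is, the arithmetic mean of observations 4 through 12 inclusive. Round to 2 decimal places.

542.56

Sum of periods 4–12: 583 + 532 + 129 + 886 + 445 + 634 + 817 + 171 + 686 = 4883
Divide by 9: 4883 / 9 = 542.56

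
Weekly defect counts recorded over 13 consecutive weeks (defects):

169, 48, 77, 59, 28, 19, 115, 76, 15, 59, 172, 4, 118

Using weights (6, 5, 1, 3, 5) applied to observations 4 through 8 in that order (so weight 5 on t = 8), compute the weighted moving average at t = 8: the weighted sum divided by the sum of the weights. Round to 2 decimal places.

Weighted sum: 6·59 + 5·28 + 1·19 + 3·115 + 5·76 = 354 + 140 + 19 + 345 + 380 = 1238
Weight total: 6 + 5 + 1 + 3 + 5 = 20
WMA = 1238 / 20 = 61.90

61.90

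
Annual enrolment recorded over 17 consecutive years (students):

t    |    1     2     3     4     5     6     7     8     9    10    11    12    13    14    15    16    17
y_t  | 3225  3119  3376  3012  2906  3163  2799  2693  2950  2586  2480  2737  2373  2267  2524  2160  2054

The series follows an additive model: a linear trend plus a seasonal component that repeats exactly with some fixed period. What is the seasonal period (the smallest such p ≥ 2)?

3

First differences y_{t+1} − y_t: -106, 257, -364, -106, 257, -364, -106, 257, …
The difference pattern repeats every 3 terms and not for any smaller step, so p = 3.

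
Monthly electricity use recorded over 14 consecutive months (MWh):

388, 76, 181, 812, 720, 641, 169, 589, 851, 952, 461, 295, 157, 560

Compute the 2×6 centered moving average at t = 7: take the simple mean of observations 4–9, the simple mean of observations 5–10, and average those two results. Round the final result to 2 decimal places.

642.00

Sum over 4–9: 812 + 720 + 641 + 169 + 589 + 851 = 3782
Sum over 5–10: 720 + 641 + 169 + 589 + 851 + 952 = 3922
CMA at t=7 = (3782 + 3922) / (2·6) = 7704 / 12 = 642.00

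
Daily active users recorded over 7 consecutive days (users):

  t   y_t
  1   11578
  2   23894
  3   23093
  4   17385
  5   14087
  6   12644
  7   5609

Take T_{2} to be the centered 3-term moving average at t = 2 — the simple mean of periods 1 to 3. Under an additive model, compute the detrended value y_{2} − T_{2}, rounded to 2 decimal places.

4372.33

Trend T_2 = (11578 + 23894 + 23093) / 3 = 58565/3 = 19521.6667
Detrended value: 23894 − 19521.6667 = 4372.33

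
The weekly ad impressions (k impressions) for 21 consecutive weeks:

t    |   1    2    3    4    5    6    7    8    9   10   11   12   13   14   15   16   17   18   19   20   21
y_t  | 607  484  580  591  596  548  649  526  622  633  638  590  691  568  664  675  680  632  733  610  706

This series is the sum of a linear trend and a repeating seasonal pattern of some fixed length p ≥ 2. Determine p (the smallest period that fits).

First differences y_{t+1} − y_t: -123, 96, 11, 5, -48, 101, -123, 96, 11, 5, -48, 101, -123, 96, …
The difference pattern repeats every 6 terms and not for any smaller step, so p = 6.

6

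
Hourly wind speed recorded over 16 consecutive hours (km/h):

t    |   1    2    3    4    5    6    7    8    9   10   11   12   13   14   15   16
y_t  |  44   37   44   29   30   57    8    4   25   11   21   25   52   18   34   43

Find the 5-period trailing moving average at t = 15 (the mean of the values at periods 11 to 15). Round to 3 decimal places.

Sum of periods 11–15: 21 + 25 + 52 + 18 + 34 = 150
Divide by 5: 150 / 5 = 30.000

30.000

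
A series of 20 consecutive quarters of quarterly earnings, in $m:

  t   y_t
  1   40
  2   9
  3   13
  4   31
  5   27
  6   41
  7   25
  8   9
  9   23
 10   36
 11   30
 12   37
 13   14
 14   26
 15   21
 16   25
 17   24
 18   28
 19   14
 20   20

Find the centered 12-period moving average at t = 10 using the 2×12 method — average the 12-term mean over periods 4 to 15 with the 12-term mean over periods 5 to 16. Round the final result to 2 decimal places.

26.42

Sum over 4–15: 31 + 27 + 41 + 25 + 9 + 23 + 36 + 30 + 37 + 14 + 26 + 21 = 320
Sum over 5–16: 27 + 41 + 25 + 9 + 23 + 36 + 30 + 37 + 14 + 26 + 21 + 25 = 314
CMA at t=10 = (320 + 314) / (2·12) = 634 / 24 = 26.42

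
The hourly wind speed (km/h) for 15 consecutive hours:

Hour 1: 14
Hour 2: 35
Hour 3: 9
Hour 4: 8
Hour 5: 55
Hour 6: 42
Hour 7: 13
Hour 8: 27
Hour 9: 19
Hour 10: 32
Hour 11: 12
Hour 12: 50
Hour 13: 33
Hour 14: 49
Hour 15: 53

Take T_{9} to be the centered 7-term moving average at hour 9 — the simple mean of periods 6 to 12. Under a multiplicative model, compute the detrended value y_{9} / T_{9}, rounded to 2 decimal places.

Trend T_9 = (42 + 13 + 27 + 19 + 32 + 12 + 50) / 7 = 195/7 = 27.8571
Ratio to trend: 19 / 27.8571 = 0.68

0.68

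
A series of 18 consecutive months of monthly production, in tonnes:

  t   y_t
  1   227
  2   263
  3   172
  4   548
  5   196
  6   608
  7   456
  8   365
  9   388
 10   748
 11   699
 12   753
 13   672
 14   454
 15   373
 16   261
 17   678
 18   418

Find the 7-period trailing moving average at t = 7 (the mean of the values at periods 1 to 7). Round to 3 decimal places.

352.857

Sum of periods 1–7: 227 + 263 + 172 + 548 + 196 + 608 + 456 = 2470
Divide by 7: 2470 / 7 = 352.857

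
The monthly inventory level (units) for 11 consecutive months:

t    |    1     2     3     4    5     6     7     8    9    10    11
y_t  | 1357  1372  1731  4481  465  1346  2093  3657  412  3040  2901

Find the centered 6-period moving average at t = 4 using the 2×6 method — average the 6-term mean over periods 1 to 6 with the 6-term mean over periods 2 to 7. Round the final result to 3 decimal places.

1853.333

Sum over 1–6: 1357 + 1372 + 1731 + 4481 + 465 + 1346 = 10752
Sum over 2–7: 1372 + 1731 + 4481 + 465 + 1346 + 2093 = 11488
CMA at t=4 = (10752 + 11488) / (2·6) = 22240 / 12 = 1853.333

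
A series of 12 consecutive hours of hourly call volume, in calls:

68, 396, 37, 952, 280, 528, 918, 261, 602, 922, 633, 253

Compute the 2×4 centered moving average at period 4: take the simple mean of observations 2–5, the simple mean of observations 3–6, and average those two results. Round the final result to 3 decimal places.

Sum over 2–5: 396 + 37 + 952 + 280 = 1665
Sum over 3–6: 37 + 952 + 280 + 528 = 1797
CMA at t=4 = (1665 + 1797) / (2·4) = 3462 / 8 = 432.750

432.750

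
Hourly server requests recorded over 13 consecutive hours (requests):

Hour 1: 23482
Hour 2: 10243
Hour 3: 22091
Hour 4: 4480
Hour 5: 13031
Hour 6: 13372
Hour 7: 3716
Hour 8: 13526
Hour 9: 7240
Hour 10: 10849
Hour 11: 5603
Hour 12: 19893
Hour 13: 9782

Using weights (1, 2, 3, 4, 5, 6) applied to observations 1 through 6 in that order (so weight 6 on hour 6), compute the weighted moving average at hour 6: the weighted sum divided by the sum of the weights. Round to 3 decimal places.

Weighted sum: 1·23482 + 2·10243 + 3·22091 + 4·4480 + 5·13031 + 6·13372 = 23482 + 20486 + 66273 + 17920 + 65155 + 80232 = 273548
Weight total: 1 + 2 + 3 + 4 + 5 + 6 = 21
WMA = 273548 / 21 = 13026.095

13026.095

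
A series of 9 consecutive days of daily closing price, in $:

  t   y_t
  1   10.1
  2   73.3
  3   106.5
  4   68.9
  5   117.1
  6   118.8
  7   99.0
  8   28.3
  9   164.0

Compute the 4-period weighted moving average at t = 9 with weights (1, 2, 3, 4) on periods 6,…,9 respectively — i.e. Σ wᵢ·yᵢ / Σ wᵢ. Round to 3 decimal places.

Weighted sum: 1·118.8 + 2·99.0 + 3·28.3 + 4·164.0 = 118.8 + 198.0 + 84.9 + 656.0 = 1057.7
Weight total: 1 + 2 + 3 + 4 = 10
WMA = 1057.7 / 10 = 105.770

105.770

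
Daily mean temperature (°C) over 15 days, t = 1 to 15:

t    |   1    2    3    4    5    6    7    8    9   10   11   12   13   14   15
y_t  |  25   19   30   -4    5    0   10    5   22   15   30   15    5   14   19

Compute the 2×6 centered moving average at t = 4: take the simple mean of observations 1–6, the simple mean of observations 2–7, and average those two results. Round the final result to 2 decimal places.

Sum over 1–6: 25 + 19 + 30 + (-4) + 5 + 0 = 75
Sum over 2–7: 19 + 30 + (-4) + 5 + 0 + 10 = 60
CMA at t=4 = (75 + 60) / (2·6) = 135 / 12 = 11.25

11.25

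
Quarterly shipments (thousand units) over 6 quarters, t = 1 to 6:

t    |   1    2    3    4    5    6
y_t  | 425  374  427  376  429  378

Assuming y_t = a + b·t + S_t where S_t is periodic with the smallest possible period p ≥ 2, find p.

2

First differences y_{t+1} − y_t: -51, 53, -51, 53, -51, …
The difference pattern repeats every 2 terms and not for any smaller step, so p = 2.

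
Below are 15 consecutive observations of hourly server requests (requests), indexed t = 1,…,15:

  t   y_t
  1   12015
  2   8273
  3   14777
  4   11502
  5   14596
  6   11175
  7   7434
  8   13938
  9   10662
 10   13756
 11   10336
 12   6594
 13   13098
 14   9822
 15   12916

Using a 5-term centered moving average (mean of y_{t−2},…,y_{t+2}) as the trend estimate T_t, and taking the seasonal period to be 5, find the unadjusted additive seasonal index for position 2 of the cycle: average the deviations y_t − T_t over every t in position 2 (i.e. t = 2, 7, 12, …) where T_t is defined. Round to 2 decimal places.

-4127.10

Season position 2 occurs at t = 7, 12 (where T_t is defined).
t=7: T_7 = 11561.0000; y_7 − T_7 = 7434 − 11561.0000 = -4127.0000
t=12: T_12 = 10721.2000; y_12 − T_12 = 6594 − 10721.2000 = -4127.2000
Mean deviation: (-4127.0000 + -4127.2000) / 2 = -4127.10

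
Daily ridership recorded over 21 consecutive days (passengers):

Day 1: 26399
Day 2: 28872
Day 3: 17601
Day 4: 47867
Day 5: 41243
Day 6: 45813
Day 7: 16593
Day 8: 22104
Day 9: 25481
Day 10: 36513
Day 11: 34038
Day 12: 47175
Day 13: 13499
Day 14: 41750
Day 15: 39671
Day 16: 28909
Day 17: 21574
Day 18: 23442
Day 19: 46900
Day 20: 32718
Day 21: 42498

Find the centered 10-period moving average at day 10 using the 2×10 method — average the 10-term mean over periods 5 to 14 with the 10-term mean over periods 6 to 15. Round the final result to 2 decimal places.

32342.30

Sum over 5–14: 41243 + 45813 + 16593 + 22104 + 25481 + 36513 + 34038 + 47175 + 13499 + 41750 = 324209
Sum over 6–15: 45813 + 16593 + 22104 + 25481 + 36513 + 34038 + 47175 + 13499 + 41750 + 39671 = 322637
CMA at t=10 = (324209 + 322637) / (2·10) = 646846 / 20 = 32342.30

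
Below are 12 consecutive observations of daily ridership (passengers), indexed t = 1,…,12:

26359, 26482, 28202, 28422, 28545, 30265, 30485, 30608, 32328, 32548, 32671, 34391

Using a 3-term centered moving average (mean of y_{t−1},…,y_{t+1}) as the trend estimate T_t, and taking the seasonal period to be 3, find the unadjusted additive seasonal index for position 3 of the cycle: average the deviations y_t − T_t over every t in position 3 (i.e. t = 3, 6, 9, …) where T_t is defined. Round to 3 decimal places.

500.000

Season position 3 occurs at t = 3, 6, 9 (where T_t is defined).
t=3: T_3 = 27702.00000; y_3 − T_3 = 28202 − 27702.00000 = 500.00000
t=6: T_6 = 29765.00000; y_6 − T_6 = 30265 − 29765.00000 = 500.00000
t=9: T_9 = 31828.00000; y_9 − T_9 = 32328 − 31828.00000 = 500.00000
Mean deviation: (500.00000 + 500.00000 + 500.00000) / 3 = 500.000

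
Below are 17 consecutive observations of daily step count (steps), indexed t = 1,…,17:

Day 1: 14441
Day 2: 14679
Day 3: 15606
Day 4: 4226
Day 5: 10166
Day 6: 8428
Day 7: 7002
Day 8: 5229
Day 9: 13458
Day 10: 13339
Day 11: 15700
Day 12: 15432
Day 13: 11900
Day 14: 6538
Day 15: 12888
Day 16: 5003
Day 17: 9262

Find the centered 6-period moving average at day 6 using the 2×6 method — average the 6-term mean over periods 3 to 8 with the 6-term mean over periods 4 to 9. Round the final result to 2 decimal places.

Sum over 3–8: 15606 + 4226 + 10166 + 8428 + 7002 + 5229 = 50657
Sum over 4–9: 4226 + 10166 + 8428 + 7002 + 5229 + 13458 = 48509
CMA at t=6 = (50657 + 48509) / (2·6) = 99166 / 12 = 8263.83

8263.83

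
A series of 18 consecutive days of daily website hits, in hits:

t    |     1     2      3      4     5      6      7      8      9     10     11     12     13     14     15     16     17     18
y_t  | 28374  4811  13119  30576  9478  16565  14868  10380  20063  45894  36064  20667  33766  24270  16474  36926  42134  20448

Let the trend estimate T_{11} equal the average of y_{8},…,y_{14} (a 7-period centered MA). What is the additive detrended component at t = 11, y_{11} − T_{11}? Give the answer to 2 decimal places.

8763.43

Trend T_11 = (10380 + 20063 + 45894 + 36064 + 20667 + 33766 + 24270) / 7 = 191104/7 = 27300.5714
Detrended value: 36064 − 27300.5714 = 8763.43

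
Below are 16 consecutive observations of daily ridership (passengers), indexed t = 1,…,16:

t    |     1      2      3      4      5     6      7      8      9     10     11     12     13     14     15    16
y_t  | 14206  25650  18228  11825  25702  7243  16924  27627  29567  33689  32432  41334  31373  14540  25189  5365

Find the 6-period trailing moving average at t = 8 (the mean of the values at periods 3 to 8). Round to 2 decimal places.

17924.83

Sum of periods 3–8: 18228 + 11825 + 25702 + 7243 + 16924 + 27627 = 107549
Divide by 6: 107549 / 6 = 17924.83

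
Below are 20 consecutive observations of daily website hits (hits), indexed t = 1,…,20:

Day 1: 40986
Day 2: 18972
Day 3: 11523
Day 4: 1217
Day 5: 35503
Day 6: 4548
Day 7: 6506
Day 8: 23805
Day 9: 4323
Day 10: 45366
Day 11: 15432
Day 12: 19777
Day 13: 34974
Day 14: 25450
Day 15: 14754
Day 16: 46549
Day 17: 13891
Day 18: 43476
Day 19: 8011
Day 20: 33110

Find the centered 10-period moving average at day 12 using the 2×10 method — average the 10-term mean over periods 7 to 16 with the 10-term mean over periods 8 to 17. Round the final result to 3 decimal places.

Sum over 7–16: 6506 + 23805 + 4323 + 45366 + 15432 + 19777 + 34974 + 25450 + 14754 + 46549 = 236936
Sum over 8–17: 23805 + 4323 + 45366 + 15432 + 19777 + 34974 + 25450 + 14754 + 46549 + 13891 = 244321
CMA at t=12 = (236936 + 244321) / (2·10) = 481257 / 20 = 24062.850

24062.850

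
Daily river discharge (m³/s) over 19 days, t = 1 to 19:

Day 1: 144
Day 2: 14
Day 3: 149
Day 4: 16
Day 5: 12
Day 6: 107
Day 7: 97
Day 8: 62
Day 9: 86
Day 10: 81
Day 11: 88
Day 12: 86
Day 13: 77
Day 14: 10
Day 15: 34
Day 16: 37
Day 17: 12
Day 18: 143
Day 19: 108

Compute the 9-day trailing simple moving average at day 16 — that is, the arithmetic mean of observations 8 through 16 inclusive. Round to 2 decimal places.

Sum of periods 8–16: 62 + 86 + 81 + 88 + 86 + 77 + 10 + 34 + 37 = 561
Divide by 9: 561 / 9 = 62.33

62.33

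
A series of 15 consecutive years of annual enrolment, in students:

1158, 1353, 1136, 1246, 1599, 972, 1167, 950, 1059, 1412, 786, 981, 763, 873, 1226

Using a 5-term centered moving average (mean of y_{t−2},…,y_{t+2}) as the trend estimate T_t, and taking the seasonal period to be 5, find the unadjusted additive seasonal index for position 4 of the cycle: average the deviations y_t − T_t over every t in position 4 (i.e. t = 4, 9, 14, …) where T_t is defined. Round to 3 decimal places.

Season position 4 occurs at t = 4, 9 (where T_t is defined).
t=4: T_4 = 1261.20000; y_4 − T_4 = 1246 − 1261.20000 = -15.20000
t=9: T_9 = 1074.80000; y_9 − T_9 = 1059 − 1074.80000 = -15.80000
Mean deviation: (-15.20000 + -15.80000) / 2 = -15.500

-15.500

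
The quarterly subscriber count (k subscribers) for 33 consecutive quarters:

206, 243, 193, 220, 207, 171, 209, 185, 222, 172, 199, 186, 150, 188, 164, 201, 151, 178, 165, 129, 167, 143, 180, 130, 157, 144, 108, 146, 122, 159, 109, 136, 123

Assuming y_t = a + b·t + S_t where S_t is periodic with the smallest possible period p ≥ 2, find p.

First differences y_{t+1} − y_t: 37, -50, 27, -13, -36, 38, -24, 37, -50, 27, -13, -36, 38, -24, 37, -50, …
The difference pattern repeats every 7 terms and not for any smaller step, so p = 7.

7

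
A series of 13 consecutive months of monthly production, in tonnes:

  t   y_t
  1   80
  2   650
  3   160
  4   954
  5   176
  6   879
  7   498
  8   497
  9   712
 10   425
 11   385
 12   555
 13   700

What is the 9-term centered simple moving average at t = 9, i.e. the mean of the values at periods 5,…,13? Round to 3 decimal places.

Sum of periods 5–13: 176 + 879 + 498 + 497 + 712 + 425 + 385 + 555 + 700 = 4827
Divide by 9: 4827 / 9 = 536.333

536.333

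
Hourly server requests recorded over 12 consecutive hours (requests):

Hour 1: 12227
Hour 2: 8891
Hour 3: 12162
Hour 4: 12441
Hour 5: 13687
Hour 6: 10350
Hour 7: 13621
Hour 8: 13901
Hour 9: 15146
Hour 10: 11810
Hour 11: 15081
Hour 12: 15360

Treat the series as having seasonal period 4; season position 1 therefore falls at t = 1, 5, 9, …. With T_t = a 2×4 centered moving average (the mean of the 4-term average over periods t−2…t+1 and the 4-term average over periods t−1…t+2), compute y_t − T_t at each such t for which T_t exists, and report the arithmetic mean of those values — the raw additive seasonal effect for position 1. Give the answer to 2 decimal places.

1344.31

Season position 1 occurs at t = 5, 9 (where T_t is defined).
t=5: T_5 = 12342.3750; y_5 − T_5 = 13687 − 12342.3750 = 1344.6250
t=9: T_9 = 13802.0000; y_9 − T_9 = 15146 − 13802.0000 = 1344.0000
Mean deviation: (1344.6250 + 1344.0000) / 2 = 1344.31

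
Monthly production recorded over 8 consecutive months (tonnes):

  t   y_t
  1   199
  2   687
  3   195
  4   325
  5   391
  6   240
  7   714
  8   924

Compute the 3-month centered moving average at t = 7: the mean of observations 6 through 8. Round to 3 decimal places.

626.000

Sum of periods 6–8: 240 + 714 + 924 = 1878
Divide by 3: 1878 / 3 = 626.000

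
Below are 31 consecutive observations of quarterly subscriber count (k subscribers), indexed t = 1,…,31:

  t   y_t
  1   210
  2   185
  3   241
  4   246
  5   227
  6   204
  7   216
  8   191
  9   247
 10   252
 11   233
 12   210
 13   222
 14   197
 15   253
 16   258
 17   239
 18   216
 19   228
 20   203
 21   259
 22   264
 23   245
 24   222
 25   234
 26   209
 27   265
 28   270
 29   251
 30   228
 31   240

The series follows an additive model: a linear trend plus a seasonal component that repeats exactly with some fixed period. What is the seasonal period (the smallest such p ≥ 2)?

First differences y_{t+1} − y_t: -25, 56, 5, -19, -23, 12, -25, 56, 5, -19, -23, 12, -25, 56, …
The difference pattern repeats every 6 terms and not for any smaller step, so p = 6.

6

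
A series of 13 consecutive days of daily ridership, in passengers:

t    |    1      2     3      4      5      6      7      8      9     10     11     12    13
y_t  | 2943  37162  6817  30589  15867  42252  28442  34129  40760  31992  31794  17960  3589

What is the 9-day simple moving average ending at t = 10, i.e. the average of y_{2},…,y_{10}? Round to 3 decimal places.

Sum of periods 2–10: 37162 + 6817 + 30589 + 15867 + 42252 + 28442 + 34129 + 40760 + 31992 = 268010
Divide by 9: 268010 / 9 = 29778.889

29778.889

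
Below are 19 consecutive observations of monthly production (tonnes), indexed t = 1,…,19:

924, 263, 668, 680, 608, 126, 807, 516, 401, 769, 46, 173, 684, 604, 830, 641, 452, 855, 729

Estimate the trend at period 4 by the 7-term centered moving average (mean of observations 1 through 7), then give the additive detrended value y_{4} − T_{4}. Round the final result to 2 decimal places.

Trend T_4 = (924 + 263 + 668 + 680 + 608 + 126 + 807) / 7 = 4076/7 = 582.2857
Detrended value: 680 − 582.2857 = 97.71

97.71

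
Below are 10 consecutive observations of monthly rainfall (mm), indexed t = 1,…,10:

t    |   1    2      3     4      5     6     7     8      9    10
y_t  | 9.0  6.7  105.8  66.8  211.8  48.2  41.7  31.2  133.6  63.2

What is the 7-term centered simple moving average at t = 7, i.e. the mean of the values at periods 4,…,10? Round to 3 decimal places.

Sum of periods 4–10: 66.8 + 211.8 + 48.2 + 41.7 + 31.2 + 133.6 + 63.2 = 596.5
Divide by 7: 596.5 / 7 = 85.214

85.214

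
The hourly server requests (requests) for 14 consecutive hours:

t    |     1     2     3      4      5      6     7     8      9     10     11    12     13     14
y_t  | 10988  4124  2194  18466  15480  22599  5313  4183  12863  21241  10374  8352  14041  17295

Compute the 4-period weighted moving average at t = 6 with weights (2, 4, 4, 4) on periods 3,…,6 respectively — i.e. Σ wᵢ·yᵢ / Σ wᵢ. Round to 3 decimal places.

Weighted sum: 2·2194 + 4·18466 + 4·15480 + 4·22599 = 4388 + 73864 + 61920 + 90396 = 230568
Weight total: 2 + 4 + 4 + 4 = 14
WMA = 230568 / 14 = 16469.143

16469.143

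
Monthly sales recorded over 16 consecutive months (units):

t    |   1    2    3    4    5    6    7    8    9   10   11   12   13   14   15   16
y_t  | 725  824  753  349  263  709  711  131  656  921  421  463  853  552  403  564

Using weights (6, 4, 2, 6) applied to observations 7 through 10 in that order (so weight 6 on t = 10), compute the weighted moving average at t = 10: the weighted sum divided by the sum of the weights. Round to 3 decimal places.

Weighted sum: 6·711 + 4·131 + 2·656 + 6·921 = 4266 + 524 + 1312 + 5526 = 11628
Weight total: 6 + 4 + 2 + 6 = 18
WMA = 11628 / 18 = 646.000

646.000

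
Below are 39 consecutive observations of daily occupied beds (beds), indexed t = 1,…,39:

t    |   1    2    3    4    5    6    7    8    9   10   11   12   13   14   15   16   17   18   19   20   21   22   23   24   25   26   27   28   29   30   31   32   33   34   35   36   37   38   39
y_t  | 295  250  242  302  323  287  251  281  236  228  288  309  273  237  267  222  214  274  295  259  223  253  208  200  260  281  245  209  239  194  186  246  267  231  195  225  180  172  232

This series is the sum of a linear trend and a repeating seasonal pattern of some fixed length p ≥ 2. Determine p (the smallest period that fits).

7

First differences y_{t+1} − y_t: -45, -8, 60, 21, -36, -36, 30, -45, -8, 60, 21, -36, -36, 30, -45, -8, …
The difference pattern repeats every 7 terms and not for any smaller step, so p = 7.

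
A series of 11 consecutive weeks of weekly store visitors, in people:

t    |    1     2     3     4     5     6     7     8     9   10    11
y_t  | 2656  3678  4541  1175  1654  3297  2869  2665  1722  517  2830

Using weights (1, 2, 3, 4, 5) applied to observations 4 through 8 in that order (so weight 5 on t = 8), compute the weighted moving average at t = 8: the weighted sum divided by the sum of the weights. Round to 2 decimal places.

Weighted sum: 1·1175 + 2·1654 + 3·3297 + 4·2869 + 5·2665 = 1175 + 3308 + 9891 + 11476 + 13325 = 39175
Weight total: 1 + 2 + 3 + 4 + 5 = 15
WMA = 39175 / 15 = 2611.67

2611.67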